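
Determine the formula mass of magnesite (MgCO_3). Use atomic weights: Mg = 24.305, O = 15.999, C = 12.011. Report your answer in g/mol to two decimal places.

M = 1×24.305 + 1×12.011 + 3×15.999

84.31 g/mol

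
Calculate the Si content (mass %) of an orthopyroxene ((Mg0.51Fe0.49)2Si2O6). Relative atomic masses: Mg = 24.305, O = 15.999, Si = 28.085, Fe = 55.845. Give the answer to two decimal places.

24.24 mass %

Formula mass = 1.02·24.305 + 0.98·55.845 + 2·28.085 + 6·15.999 = 231.683 g/mol, of which 56.170 g is Si.
So Si makes up 56.170/231.683 = 0.2424 of the mass, i.e. 24.24%.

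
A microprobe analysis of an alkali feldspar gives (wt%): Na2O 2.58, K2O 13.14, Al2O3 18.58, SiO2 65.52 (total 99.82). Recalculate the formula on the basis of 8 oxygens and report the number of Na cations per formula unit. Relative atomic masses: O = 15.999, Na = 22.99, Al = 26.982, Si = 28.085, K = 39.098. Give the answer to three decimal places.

0.229 Na apfu

Na2O: 2.58/61.979 = 0.04163 mol → 0.08326 mol Na, 0.04163 mol O.
K2O: 13.14/94.195 = 0.13950 mol → 0.27900 mol K, 0.13950 mol O.
Al2O3: 18.58/101.961 = 0.18223 mol → 0.36446 mol Al, 0.54669 mol O.
SiO2: 65.52/60.083 = 1.09049 mol → 1.09049 mol Si, 2.18098 mol O.
Total oxygen = 2.90880 mol. Normalization factor = 8/2.90880 = 2.75028.
Na per 8 O = 0.08326 × 2.75028 = 0.229.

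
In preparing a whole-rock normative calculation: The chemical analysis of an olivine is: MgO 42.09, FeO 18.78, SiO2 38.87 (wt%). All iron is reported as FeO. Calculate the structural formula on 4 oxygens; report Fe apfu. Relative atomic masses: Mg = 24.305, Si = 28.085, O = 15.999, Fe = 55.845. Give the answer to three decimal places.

MgO (M=40.304): mol = 1.04431; Mg = 1.04431, O = 1.04431.
FeO (M=71.844): mol = 0.26140; Fe = 0.26140, O = 0.26140.
SiO2 (M=60.083): mol = 0.64694; Si = 0.64694, O = 1.29388.
ΣO = 2.59959; factor = 4/ΣO = 1.53870.
Fe apfu = 0.26140 × 1.53870 = 0.402.

0.402 Fe apfu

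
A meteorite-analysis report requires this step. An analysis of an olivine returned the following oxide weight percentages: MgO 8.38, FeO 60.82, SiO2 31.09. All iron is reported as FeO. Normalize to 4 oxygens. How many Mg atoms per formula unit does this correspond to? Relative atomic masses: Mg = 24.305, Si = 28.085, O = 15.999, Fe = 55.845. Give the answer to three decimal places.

8.38 wt% MgO ÷ 40.304 g/mol = 0.20792 mol, giving 0.20792 Mg and 0.20792 O.
60.82 wt% FeO ÷ 71.844 g/mol = 0.84656 mol, giving 0.84656 Fe and 0.84656 O.
31.09 wt% SiO2 ÷ 60.083 g/mol = 0.51745 mol, giving 0.51745 Si and 1.03490 O.
Oxygen sums to 2.08938; scaling by 4/2.08938 = 1.91444 puts the formula on 4 O.
Mg: 0.20792 × 1.91444 = 0.398 atoms per formula unit.

0.398 Mg apfu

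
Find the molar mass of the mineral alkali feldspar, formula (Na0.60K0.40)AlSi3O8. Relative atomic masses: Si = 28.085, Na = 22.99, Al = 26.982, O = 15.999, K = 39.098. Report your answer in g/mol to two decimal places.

The formula mass is the sum 0.60(22.99) + 0.40(39.098) + 1(26.982) + 3(28.085) + 8(15.999).

268.66 g/mol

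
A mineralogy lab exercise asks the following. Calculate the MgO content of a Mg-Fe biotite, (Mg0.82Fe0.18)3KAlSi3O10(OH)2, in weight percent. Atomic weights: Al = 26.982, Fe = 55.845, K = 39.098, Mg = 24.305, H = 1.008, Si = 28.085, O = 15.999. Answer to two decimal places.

Formula mass = 434.286 g/mol.
2.46 Mg → 2.4600 mol MgO per formula unit; M(MgO) = 40.304, so MgO mass = 99.148 g.
99.148/434.286 × 100 = 22.83 wt%.

22.83 wt%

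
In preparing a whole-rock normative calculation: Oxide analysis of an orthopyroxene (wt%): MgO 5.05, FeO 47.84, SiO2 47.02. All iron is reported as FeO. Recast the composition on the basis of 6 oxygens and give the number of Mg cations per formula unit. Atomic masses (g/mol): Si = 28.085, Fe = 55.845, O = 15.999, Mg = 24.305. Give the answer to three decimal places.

0.319 Mg apfu

MgO (M=40.304): mol = 0.12530; Mg = 0.12530, O = 0.12530.
FeO (M=71.844): mol = 0.66589; Fe = 0.66589, O = 0.66589.
SiO2 (M=60.083): mol = 0.78258; Si = 0.78258, O = 1.56516.
ΣO = 2.35635; factor = 6/ΣO = 2.54631.
Mg apfu = 0.12530 × 2.54631 = 0.319.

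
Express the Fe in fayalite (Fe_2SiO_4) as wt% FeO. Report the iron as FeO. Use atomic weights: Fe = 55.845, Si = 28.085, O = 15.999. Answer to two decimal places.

70.51 wt%

Molar mass of Fe_2SiO_4 = 2·55.845 + 1·28.085 + 4·15.999 = 203.771 g/mol.
Each formula unit contains 2 Fe, equivalent to 2/1 = 2.0000 mol FeO.
M(FeO) = 1×55.845 + 1×15.999 = 71.844 g/mol.
Mass of FeO per formula unit = 2.0000 × 71.844 = 143.688 g.
FeO wt% = 143.688 / 203.771 × 100 = 70.51%.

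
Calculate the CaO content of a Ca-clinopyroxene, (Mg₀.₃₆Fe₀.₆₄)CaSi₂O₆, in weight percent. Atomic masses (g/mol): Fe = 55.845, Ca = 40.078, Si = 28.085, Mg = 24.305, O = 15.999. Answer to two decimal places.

M((Mg₀.₃₆Fe₀.₆₄)CaSi₂O₆) = 236.733 g/mol; M(CaO) = 56.077 g/mol.
Moles CaO per formula unit = 1 Ca ÷ 1 = 1.0000.
CaO fraction = (1.0000 × 56.077) / 236.733 = 56.077/236.733 = 0.2369.

23.69 wt%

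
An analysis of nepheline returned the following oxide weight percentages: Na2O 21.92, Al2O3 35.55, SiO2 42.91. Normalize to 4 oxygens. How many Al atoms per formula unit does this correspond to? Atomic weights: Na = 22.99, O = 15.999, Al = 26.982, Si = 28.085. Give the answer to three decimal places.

21.92 wt% Na2O ÷ 61.979 g/mol = 0.35367 mol, giving 0.70734 Na and 0.35367 O.
35.55 wt% Al2O3 ÷ 101.961 g/mol = 0.34866 mol, giving 0.69732 Al and 1.04598 O.
42.91 wt% SiO2 ÷ 60.083 g/mol = 0.71418 mol, giving 0.71418 Si and 1.42836 O.
Oxygen sums to 2.82801; scaling by 4/2.82801 = 1.41442 puts the formula on 4 O.
Al: 0.69732 × 1.41442 = 0.986 atoms per formula unit.

0.986 Al apfu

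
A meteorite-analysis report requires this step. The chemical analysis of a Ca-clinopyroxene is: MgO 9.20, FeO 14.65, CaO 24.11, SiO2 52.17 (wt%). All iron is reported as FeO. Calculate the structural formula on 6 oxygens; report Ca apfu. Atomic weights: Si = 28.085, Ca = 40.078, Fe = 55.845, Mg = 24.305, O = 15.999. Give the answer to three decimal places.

0.993 Ca apfu

MgO (M=40.304): mol = 0.22827; Mg = 0.22827, O = 0.22827.
FeO (M=71.844): mol = 0.20391; Fe = 0.20391, O = 0.20391.
CaO (M=56.077): mol = 0.42994; Ca = 0.42994, O = 0.42994.
SiO2 (M=60.083): mol = 0.86830; Si = 0.86830, O = 1.73660.
ΣO = 2.59872; factor = 6/ΣO = 2.30883.
Ca apfu = 0.42994 × 2.30883 = 0.993.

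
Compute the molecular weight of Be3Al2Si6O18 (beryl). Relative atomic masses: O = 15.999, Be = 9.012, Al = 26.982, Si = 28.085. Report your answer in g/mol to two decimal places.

Be: 3 × 9.012 = 27.0360
Al: 2 × 26.982 = 53.9640
Si: 6 × 28.085 = 168.5100
O: 18 × 15.999 = 287.9820
Summing the contributions gives the formula mass.

537.49 g/mol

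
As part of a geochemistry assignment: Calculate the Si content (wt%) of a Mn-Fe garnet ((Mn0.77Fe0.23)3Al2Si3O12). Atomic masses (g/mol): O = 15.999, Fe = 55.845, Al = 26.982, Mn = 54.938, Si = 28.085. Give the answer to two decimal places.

17.00 wt%

M((Mn0.77Fe0.23)3Al2Si3O12) = 495.647 g/mol.
Si contributes 3 × 28.085 = 84.255 g per mole.
84.255/495.647 = 0.1700 → 17.00%.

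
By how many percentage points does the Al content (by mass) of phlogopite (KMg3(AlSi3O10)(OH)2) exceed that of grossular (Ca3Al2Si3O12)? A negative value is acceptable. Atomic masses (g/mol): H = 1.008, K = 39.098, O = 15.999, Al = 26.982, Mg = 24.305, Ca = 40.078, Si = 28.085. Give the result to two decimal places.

Al in KMg3(AlSi3O10)(OH)2: molar mass 417.254 g/mol; 1×26.982 = 26.982 g → 6.47 wt%.
Al in Ca3Al2Si3O12: molar mass 450.441 g/mol; 2×26.982 = 53.964 g → 11.98 wt%.
Difference = 6.47 − 11.98 = -5.51 percentage points.

-5.51 percentage points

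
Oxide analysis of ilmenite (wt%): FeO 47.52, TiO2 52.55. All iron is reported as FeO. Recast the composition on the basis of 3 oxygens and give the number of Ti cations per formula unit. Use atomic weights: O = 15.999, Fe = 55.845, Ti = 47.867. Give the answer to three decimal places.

FeO (M=71.844): mol = 0.66143; Fe = 0.66143, O = 0.66143.
TiO2 (M=79.865): mol = 0.65799; Ti = 0.65799, O = 1.31598.
ΣO = 1.97741; factor = 3/ΣO = 1.51714.
Ti apfu = 0.65799 × 1.51714 = 0.998.

0.998 Ti apfu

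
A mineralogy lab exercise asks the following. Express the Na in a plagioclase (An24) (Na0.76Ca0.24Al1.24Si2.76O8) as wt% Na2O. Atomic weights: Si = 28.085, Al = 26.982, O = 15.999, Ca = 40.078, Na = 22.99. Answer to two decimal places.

Molar mass of Na0.76Ca0.24Al1.24Si2.76O8 = 0.76×22.99 + 0.24×40.078 + 1.24×26.982 + 2.76×28.085 + 8×15.999 = 266.055 g/mol.
Each formula unit contains 0.76 Na, equivalent to 0.76/2 = 0.3800 mol Na2O.
M(Na2O) = 2×22.99 + 1×15.999 = 61.979 g/mol.
Mass of Na2O per formula unit = 0.3800 × 61.979 = 23.552 g.
Na2O wt% = 23.552 / 266.055 × 100 = 8.85%.

8.85 wt%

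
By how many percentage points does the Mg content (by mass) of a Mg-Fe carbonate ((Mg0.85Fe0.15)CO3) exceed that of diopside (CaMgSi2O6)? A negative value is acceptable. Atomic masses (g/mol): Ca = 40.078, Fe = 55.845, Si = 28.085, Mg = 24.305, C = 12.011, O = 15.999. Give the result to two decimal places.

M((Mg0.85Fe0.15)CO3) = 89.044 g/mol, so wt% Mg = 20.659/89.044 × 100 = 23.20%.
M(CaMgSi2O6) = 216.547 g/mol, so wt% Mg = 24.305/216.547 × 100 = 11.22%.
23.20 − 11.22 = 11.98 pp.

11.98 percentage points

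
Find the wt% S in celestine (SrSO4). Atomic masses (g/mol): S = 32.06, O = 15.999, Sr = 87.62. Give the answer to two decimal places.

17.45 mass %

Molar mass of SrSO4: 1·87.62 + 1·32.06 + 4·15.999 = 183.676 g/mol.
Mass of S per formula unit: 1 × 32.06 = 32.060 g.
Weight fraction S = 32.060 / 183.676 = 0.1745.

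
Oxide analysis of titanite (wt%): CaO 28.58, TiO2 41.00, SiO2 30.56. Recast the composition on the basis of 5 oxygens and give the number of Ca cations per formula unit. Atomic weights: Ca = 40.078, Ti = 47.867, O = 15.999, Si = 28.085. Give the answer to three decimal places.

CaO: 28.58/56.077 = 0.50966 mol → 0.50966 mol Ca, 0.50966 mol O.
TiO2: 41.00/79.865 = 0.51337 mol → 0.51337 mol Ti, 1.02674 mol O.
SiO2: 30.56/60.083 = 0.50863 mol → 0.50863 mol Si, 1.01726 mol O.
Total oxygen = 2.55366 mol. Normalization factor = 5/2.55366 = 1.95797.
Ca per 5 O = 0.50966 × 1.95797 = 0.998.

0.998 Ca apfu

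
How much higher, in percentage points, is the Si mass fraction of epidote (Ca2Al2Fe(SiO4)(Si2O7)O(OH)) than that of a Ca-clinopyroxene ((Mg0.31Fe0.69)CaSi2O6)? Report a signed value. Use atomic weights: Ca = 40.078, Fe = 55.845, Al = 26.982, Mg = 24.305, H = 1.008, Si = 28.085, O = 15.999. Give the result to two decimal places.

-6.13 percentage points

First mineral: 84.255 g Si in 483.215 g formula = 17.44 wt% Si.
Second mineral: 56.170 g Si in 238.310 g formula = 23.57 wt% Si.
17.44% − 23.57% gives a difference of -6.13 percentage points.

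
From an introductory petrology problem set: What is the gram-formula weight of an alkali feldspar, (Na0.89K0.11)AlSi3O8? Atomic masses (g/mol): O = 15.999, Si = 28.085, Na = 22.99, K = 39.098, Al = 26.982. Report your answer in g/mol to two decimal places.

M = 0.89·22.99 + 0.11·39.098 + 1·26.982 + 3·28.085 + 8·15.999

263.99 g/mol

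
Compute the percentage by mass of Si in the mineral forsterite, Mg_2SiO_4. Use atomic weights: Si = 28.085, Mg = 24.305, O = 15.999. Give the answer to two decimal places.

Formula mass = 2*24.305 + 1*28.085 + 4*15.999 = 140.691 g/mol, of which 28.085 g is Si.
So Si makes up 28.085/140.691 = 0.1996 of the mass, i.e. 19.96%.

19.96 mass %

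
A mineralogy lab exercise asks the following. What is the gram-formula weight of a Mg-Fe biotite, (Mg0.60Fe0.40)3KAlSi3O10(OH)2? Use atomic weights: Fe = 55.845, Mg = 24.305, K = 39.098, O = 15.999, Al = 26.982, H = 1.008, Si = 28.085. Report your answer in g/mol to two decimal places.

455.10 g/mol

Mg: 1.80 × 24.305 = 43.7490
Fe: 1.20 × 55.845 = 67.0140
K: 1 × 39.098 = 39.0980
Al: 1 × 26.982 = 26.9820
Si: 3 × 28.085 = 84.2550
O: 12 × 15.999 = 191.9880
H: 2 × 1.008 = 2.0160
Summing the contributions gives the formula mass.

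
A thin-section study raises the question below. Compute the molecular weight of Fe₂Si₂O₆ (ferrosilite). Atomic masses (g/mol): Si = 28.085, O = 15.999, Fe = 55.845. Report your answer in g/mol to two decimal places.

M = 2(55.845) + 2(28.085) + 6(15.999)

263.85 g/mol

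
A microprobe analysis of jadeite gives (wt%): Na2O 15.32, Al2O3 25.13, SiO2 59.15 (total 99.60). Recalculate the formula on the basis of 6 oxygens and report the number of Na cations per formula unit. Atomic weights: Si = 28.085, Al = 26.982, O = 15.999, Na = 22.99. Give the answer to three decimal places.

1.004 Na apfu

Na2O: 15.32/61.979 = 0.24718 mol → 0.49436 mol Na, 0.24718 mol O.
Al2O3: 25.13/101.961 = 0.24647 mol → 0.49294 mol Al, 0.73941 mol O.
SiO2: 59.15/60.083 = 0.98447 mol → 0.98447 mol Si, 1.96894 mol O.
Total oxygen = 2.95553 mol. Normalization factor = 6/2.95553 = 2.03009.
Na per 6 O = 0.49436 × 2.03009 = 1.004.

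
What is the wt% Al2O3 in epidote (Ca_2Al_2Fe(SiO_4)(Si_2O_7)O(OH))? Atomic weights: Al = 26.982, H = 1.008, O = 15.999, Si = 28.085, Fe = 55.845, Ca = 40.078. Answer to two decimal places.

21.10 wt%

Molar mass of Ca_2Al_2Fe(SiO_4)(Si_2O_7)O(OH) = 2*40.078 + 2*26.982 + 1*55.845 + 3*28.085 + 13*15.999 + 1*1.008 = 483.215 g/mol.
Each formula unit contains 2 Al, equivalent to 2/2 = 1.0000 mol Al2O3.
M(Al2O3) = 2×26.982 + 3×15.999 = 101.961 g/mol.
Mass of Al2O3 per formula unit = 1.0000 × 101.961 = 101.961 g.
Al2O3 wt% = 101.961 / 483.215 × 100 = 21.10%.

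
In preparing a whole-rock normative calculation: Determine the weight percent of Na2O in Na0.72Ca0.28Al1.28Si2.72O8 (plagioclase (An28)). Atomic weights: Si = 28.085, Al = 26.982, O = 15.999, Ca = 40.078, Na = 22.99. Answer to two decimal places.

8.37 wt%

Formula mass = 266.695 g/mol.
0.72 Na → 0.3600 mol Na2O per formula unit; M(Na2O) = 61.979, so Na2O mass = 22.312 g.
22.312/266.695 × 100 = 8.37 wt%.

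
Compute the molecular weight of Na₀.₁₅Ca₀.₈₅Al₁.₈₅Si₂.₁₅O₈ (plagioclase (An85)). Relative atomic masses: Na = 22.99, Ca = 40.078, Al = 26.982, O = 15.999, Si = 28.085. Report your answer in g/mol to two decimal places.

M = 0.15×22.99 + 0.85×40.078 + 1.85×26.982 + 2.15×28.085 + 8×15.999

275.81 g/mol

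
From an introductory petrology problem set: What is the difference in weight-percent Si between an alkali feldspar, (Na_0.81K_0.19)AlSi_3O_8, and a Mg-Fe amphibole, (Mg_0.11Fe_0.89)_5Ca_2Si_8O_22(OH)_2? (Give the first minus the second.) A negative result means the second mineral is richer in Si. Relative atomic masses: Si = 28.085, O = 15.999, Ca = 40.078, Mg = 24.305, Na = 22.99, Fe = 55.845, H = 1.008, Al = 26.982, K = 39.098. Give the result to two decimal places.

Si in (Na_0.81K_0.19)AlSi_3O_8: molar mass 265.280 g/mol; 3×28.085 = 84.255 g → 31.76 wt%.
Si in (Mg_0.11Fe_0.89)_5Ca_2Si_8O_22(OH)_2: molar mass 952.706 g/mol; 8×28.085 = 224.680 g → 23.58 wt%.
Difference = 31.76 − 23.58 = 8.18 percentage points.

8.18 percentage points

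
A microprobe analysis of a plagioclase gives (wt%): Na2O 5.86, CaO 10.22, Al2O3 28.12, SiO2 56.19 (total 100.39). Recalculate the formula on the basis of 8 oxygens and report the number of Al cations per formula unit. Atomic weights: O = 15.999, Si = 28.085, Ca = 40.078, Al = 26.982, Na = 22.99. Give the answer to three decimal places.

1.483 Al apfu

Na2O (M=61.979): mol = 0.09455; Na = 0.18910, O = 0.09455.
CaO (M=56.077): mol = 0.18225; Ca = 0.18225, O = 0.18225.
Al2O3 (M=101.961): mol = 0.27579; Al = 0.55158, O = 0.82737.
SiO2 (M=60.083): mol = 0.93521; Si = 0.93521, O = 1.87042.
ΣO = 2.97459; factor = 8/ΣO = 2.68945.
Al apfu = 0.55158 × 2.68945 = 1.483.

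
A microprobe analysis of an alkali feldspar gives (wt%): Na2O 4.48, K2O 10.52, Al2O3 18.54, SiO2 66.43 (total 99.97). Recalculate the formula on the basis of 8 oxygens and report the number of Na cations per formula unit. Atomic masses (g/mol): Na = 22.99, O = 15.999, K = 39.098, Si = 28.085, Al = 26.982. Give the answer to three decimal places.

Na2O: 4.48/61.979 = 0.07228 mol → 0.14456 mol Na, 0.07228 mol O.
K2O: 10.52/94.195 = 0.11168 mol → 0.22336 mol K, 0.11168 mol O.
Al2O3: 18.54/101.961 = 0.18183 mol → 0.36366 mol Al, 0.54549 mol O.
SiO2: 66.43/60.083 = 1.10564 mol → 1.10564 mol Si, 2.21128 mol O.
Total oxygen = 2.94073 mol. Normalization factor = 8/2.94073 = 2.72041.
Na per 8 O = 0.14456 × 2.72041 = 0.393.

0.393 Na apfu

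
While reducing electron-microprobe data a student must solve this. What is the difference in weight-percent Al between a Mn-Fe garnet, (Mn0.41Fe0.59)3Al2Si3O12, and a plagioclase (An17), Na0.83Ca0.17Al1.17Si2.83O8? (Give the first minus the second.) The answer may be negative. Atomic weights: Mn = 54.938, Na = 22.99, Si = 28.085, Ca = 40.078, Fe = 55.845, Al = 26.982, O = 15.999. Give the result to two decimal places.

-1.05 percentage points

First mineral: 53.964 g Al in 496.626 g formula = 10.87 wt% Al.
Second mineral: 31.569 g Al in 264.936 g formula = 11.92 wt% Al.
10.87% − 11.92% gives a difference of -1.05 percentage points.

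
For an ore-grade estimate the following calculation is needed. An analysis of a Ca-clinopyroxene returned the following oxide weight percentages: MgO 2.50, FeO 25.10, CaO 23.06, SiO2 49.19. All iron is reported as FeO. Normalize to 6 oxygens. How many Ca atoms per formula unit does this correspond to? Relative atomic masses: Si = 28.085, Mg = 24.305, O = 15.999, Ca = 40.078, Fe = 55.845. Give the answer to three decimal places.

2.50 wt% MgO ÷ 40.304 g/mol = 0.06203 mol, giving 0.06203 Mg and 0.06203 O.
25.10 wt% FeO ÷ 71.844 g/mol = 0.34937 mol, giving 0.34937 Fe and 0.34937 O.
23.06 wt% CaO ÷ 56.077 g/mol = 0.41122 mol, giving 0.41122 Ca and 0.41122 O.
49.19 wt% SiO2 ÷ 60.083 g/mol = 0.81870 mol, giving 0.81870 Si and 1.63740 O.
Oxygen sums to 2.46002; scaling by 6/2.46002 = 2.43900 puts the formula on 6 O.
Ca: 0.41122 × 2.43900 = 1.003 atoms per formula unit.

1.003 Ca apfu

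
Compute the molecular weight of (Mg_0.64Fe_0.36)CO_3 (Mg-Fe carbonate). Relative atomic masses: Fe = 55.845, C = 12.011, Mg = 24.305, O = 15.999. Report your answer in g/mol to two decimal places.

95.67 g/mol

Mg: 0.64 × 24.305 = 15.5552
Fe: 0.36 × 55.845 = 20.1042
C: 1 × 12.011 = 12.0110
O: 3 × 15.999 = 47.9970
Summing the contributions gives the formula mass.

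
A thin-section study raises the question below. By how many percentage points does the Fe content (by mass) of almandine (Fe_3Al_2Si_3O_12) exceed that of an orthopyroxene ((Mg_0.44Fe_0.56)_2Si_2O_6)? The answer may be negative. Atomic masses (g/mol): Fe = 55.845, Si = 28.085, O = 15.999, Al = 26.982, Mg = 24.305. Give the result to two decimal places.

First mineral: 167.535 g Fe in 497.742 g formula = 33.66 wt% Fe.
Second mineral: 62.546 g Fe in 236.099 g formula = 26.49 wt% Fe.
33.66% − 26.49% gives a difference of 7.17 percentage points.

7.17 percentage points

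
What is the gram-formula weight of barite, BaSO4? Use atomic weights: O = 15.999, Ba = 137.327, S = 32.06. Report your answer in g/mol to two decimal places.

Ba: 1 × 137.327 = 137.3270
S: 1 × 32.06 = 32.0600
O: 4 × 15.999 = 63.9960
Summing the contributions gives the formula mass.

233.38 g/mol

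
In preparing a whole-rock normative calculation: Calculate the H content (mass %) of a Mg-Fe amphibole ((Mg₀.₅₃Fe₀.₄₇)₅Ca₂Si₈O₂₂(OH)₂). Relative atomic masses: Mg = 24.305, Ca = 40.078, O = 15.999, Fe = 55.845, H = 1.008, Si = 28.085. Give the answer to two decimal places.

0.23 mass %

M((Mg₀.₅₃Fe₀.₄₇)₅Ca₂Si₈O₂₂(OH)₂) = 886.472 g/mol.
H contributes 2 × 1.008 = 2.016 g per mole.
2.016/886.472 = 0.0023 → 0.23%.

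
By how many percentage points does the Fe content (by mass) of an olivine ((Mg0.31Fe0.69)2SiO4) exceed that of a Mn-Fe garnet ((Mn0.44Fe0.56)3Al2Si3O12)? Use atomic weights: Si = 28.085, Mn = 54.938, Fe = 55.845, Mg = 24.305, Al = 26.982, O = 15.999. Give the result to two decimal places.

22.94 percentage points

M((Mg0.31Fe0.69)2SiO4) = 184.216 g/mol, so wt% Fe = 77.066/184.216 × 100 = 41.83%.
M((Mn0.44Fe0.56)3Al2Si3O12) = 496.545 g/mol, so wt% Fe = 93.820/496.545 × 100 = 18.89%.
41.83 − 18.89 = 22.94 pp.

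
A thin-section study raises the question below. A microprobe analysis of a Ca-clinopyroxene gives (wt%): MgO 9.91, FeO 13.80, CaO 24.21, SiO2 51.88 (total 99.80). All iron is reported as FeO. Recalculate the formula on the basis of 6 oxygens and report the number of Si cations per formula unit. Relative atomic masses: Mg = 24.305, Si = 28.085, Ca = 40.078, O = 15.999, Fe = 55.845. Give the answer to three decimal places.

MgO: 9.91/40.304 = 0.24588 mol → 0.24588 mol Mg, 0.24588 mol O.
FeO: 13.80/71.844 = 0.19208 mol → 0.19208 mol Fe, 0.19208 mol O.
CaO: 24.21/56.077 = 0.43173 mol → 0.43173 mol Ca, 0.43173 mol O.
SiO2: 51.88/60.083 = 0.86347 mol → 0.86347 mol Si, 1.72694 mol O.
Total oxygen = 2.59663 mol. Normalization factor = 6/2.59663 = 2.31069.
Si per 6 O = 0.86347 × 2.31069 = 1.995.

1.995 Si apfu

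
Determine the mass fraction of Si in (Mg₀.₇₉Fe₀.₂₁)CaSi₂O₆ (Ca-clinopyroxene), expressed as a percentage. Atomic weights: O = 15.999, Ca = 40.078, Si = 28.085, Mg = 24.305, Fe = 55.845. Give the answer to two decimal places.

M((Mg₀.₇₉Fe₀.₂₁)CaSi₂O₆) = 223.170 g/mol.
Si contributes 2 × 28.085 = 56.170 g per mole.
56.170/223.170 = 0.2517 → 25.17%.

25.17 mass %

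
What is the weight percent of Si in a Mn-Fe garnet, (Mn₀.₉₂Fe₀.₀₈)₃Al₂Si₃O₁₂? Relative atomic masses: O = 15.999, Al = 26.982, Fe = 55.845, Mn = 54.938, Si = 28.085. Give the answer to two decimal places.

Formula mass = 2.76·54.938 + 0.24·55.845 + 2·26.982 + 3·28.085 + 12·15.999 = 495.239 g/mol, of which 84.255 g is Si.
So Si makes up 84.255/495.239 = 0.1701 of the mass, i.e. 17.01%.

17.01 wt%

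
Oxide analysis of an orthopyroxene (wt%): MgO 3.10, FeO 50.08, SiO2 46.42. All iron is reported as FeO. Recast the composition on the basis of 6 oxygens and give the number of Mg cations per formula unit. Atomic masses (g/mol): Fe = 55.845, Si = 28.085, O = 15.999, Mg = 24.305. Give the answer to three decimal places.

MgO (M=40.304): mol = 0.07692; Mg = 0.07692, O = 0.07692.
FeO (M=71.844): mol = 0.69707; Fe = 0.69707, O = 0.69707.
SiO2 (M=60.083): mol = 0.77260; Si = 0.77260, O = 1.54520.
ΣO = 2.31919; factor = 6/ΣO = 2.58711.
Mg apfu = 0.07692 × 2.58711 = 0.199.

0.199 Mg apfu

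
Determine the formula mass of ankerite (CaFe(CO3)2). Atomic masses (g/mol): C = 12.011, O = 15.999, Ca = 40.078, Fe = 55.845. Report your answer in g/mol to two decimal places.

215.94 g/mol

M = 1(40.078) + 1(55.845) + 2(12.011) + 6(15.999)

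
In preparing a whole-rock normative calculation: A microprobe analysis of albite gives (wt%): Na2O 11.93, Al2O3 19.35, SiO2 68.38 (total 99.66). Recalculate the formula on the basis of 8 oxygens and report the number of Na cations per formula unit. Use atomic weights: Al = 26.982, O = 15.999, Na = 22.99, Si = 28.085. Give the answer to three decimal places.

11.93 wt% Na2O ÷ 61.979 g/mol = 0.19248 mol, giving 0.38496 Na and 0.19248 O.
19.35 wt% Al2O3 ÷ 101.961 g/mol = 0.18978 mol, giving 0.37956 Al and 0.56934 O.
68.38 wt% SiO2 ÷ 60.083 g/mol = 1.13809 mol, giving 1.13809 Si and 2.27618 O.
Oxygen sums to 3.03800; scaling by 8/3.03800 = 2.63331 puts the formula on 8 O.
Na: 0.38496 × 2.63331 = 1.014 atoms per formula unit.

1.014 Na apfu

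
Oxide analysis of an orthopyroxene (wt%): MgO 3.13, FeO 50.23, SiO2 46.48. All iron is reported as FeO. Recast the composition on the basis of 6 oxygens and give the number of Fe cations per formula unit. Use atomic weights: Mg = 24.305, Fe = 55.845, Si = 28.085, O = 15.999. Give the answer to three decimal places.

MgO (M=40.304): mol = 0.07766; Mg = 0.07766, O = 0.07766.
FeO (M=71.844): mol = 0.69915; Fe = 0.69915, O = 0.69915.
SiO2 (M=60.083): mol = 0.77360; Si = 0.77360, O = 1.54720.
ΣO = 2.32401; factor = 6/ΣO = 2.58174.
Fe apfu = 0.69915 × 2.58174 = 1.805.

1.805 Fe apfu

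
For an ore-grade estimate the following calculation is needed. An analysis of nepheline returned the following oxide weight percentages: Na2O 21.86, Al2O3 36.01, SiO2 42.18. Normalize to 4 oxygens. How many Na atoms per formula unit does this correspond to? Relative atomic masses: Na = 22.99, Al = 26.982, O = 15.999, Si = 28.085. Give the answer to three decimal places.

Na2O (M=61.979): mol = 0.35270; Na = 0.70540, O = 0.35270.
Al2O3 (M=101.961): mol = 0.35317; Al = 0.70634, O = 1.05951.
SiO2 (M=60.083): mol = 0.70203; Si = 0.70203, O = 1.40406.
ΣO = 2.81627; factor = 4/ΣO = 1.42032.
Na apfu = 0.70540 × 1.42032 = 1.002.

1.002 Na apfu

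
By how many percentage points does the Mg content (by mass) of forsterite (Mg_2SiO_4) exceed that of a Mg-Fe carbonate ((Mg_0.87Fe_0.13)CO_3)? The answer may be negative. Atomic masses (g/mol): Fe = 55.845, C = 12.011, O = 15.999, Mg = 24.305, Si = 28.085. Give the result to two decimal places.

Mg in Mg_2SiO_4: molar mass 140.691 g/mol; 2×24.305 = 48.610 g → 34.55 wt%.
Mg in (Mg_0.87Fe_0.13)CO_3: molar mass 88.413 g/mol; 0.87×24.305 = 21.145 g → 23.92 wt%.
Difference = 34.55 − 23.92 = 10.63 percentage points.

10.63 percentage points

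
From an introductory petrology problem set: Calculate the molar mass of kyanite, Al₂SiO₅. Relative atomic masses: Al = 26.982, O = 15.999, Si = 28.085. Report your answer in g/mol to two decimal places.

162.04 g/mol

Al: 2 × 26.982 = 53.9640
Si: 1 × 28.085 = 28.0850
O: 5 × 15.999 = 79.9950
Summing the contributions gives the formula mass.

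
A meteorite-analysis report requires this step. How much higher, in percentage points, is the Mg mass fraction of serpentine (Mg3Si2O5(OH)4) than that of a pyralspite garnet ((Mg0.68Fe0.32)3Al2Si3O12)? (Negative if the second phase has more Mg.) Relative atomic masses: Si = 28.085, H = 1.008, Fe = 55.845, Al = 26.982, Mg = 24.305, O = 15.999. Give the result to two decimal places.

Mg in Mg3Si2O5(OH)4: molar mass 277.108 g/mol; 3×24.305 = 72.915 g → 26.31 wt%.
Mg in (Mg0.68Fe0.32)3Al2Si3O12: molar mass 433.400 g/mol; 2.04×24.305 = 49.582 g → 11.44 wt%.
Difference = 26.31 − 11.44 = 14.87 percentage points.

14.87 percentage points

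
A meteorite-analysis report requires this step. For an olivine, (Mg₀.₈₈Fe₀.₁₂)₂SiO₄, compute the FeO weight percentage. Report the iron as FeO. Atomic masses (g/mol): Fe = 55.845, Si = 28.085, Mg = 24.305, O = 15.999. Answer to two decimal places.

11.63 wt%

Formula mass = 148.261 g/mol.
0.24 Fe → 0.2400 mol FeO per formula unit; M(FeO) = 71.844, so FeO mass = 17.243 g.
17.243/148.261 × 100 = 11.63 wt%.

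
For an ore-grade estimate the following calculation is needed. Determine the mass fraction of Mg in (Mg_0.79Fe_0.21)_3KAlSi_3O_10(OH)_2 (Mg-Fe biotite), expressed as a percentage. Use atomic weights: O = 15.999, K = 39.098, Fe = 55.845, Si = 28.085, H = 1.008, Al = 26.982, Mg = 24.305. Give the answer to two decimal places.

13.18 weight percent

Formula mass = 2.37·24.305 + 0.63·55.845 + 1·39.098 + 1·26.982 + 3·28.085 + 12·15.999 + 2·1.008 = 437.124 g/mol, of which 57.603 g is Mg.
So Mg makes up 57.603/437.124 = 0.1318 of the mass, i.e. 13.18%.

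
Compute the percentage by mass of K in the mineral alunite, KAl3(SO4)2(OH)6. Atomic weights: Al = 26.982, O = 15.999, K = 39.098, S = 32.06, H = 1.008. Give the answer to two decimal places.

9.44 mass %

Molar mass of KAl3(SO4)2(OH)6: 1×39.098 + 3×26.982 + 2×32.06 + 14×15.999 + 6×1.008 = 414.198 g/mol.
Mass of K per formula unit: 1 × 39.098 = 39.098 g.
Weight fraction K = 39.098 / 414.198 = 0.0944.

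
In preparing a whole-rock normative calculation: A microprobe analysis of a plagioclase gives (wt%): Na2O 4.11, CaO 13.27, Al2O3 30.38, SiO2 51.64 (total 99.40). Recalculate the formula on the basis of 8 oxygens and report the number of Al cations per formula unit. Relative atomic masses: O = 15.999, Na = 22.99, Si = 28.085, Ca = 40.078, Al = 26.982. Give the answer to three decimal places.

1.635 Al apfu

Na2O: 4.11/61.979 = 0.06631 mol → 0.13262 mol Na, 0.06631 mol O.
CaO: 13.27/56.077 = 0.23664 mol → 0.23664 mol Ca, 0.23664 mol O.
Al2O3: 30.38/101.961 = 0.29796 mol → 0.59592 mol Al, 0.89388 mol O.
SiO2: 51.64/60.083 = 0.85948 mol → 0.85948 mol Si, 1.71896 mol O.
Total oxygen = 2.91579 mol. Normalization factor = 8/2.91579 = 2.74368.
Al per 8 O = 0.59592 × 2.74368 = 1.635.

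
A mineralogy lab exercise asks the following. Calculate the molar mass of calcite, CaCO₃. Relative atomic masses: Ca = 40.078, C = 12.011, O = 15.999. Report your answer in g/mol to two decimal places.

100.09 g/mol

M = 1·40.078 + 1·12.011 + 3·15.999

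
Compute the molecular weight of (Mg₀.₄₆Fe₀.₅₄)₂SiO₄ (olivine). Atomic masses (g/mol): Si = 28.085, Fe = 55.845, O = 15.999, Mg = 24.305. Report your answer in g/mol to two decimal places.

M = 0.92×24.305 + 1.08×55.845 + 1×28.085 + 4×15.999

174.75 g/mol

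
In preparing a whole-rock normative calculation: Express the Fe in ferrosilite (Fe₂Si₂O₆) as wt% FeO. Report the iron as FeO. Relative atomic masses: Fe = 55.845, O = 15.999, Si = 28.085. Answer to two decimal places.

54.46 wt%

M(Fe₂Si₂O₆) = 263.854 g/mol; M(FeO) = 71.844 g/mol.
Moles FeO per formula unit = 2 Fe ÷ 1 = 2.0000.
FeO fraction = (2.0000 × 71.844) / 263.854 = 143.688/263.854 = 0.5446.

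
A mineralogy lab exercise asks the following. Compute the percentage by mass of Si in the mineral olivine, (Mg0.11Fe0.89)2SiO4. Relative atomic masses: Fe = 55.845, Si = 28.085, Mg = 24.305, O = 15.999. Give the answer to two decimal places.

14.27 weight percent

Formula mass = 0.22×24.305 + 1.78×55.845 + 1×28.085 + 4×15.999 = 196.832 g/mol, of which 28.085 g is Si.
So Si makes up 28.085/196.832 = 0.1427 of the mass, i.e. 14.27%.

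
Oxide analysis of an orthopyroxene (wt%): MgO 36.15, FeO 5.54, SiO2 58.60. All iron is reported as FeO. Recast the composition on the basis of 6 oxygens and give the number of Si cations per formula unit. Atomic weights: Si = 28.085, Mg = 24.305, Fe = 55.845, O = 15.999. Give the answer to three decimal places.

MgO (M=40.304): mol = 0.89693; Mg = 0.89693, O = 0.89693.
FeO (M=71.844): mol = 0.07711; Fe = 0.07711, O = 0.07711.
SiO2 (M=60.083): mol = 0.97532; Si = 0.97532, O = 1.95064.
ΣO = 2.92468; factor = 6/ΣO = 2.05151.
Si apfu = 0.97532 × 2.05151 = 2.001.

2.001 Si apfu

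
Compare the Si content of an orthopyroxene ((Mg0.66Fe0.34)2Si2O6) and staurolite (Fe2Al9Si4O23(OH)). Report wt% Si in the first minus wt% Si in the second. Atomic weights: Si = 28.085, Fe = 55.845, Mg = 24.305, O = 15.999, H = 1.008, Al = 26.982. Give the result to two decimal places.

First mineral: 56.170 g Si in 222.221 g formula = 25.28 wt% Si.
Second mineral: 112.340 g Si in 851.852 g formula = 13.19 wt% Si.
25.28% − 13.19% gives a difference of 12.09 percentage points.

12.09 percentage points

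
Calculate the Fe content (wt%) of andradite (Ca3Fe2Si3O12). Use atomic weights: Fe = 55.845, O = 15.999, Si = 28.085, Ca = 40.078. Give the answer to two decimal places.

Formula mass = 3·40.078 + 2·55.845 + 3·28.085 + 12·15.999 = 508.167 g/mol, of which 111.690 g is Fe.
So Fe makes up 111.690/508.167 = 0.2198 of the mass, i.e. 21.98%.

21.98 wt%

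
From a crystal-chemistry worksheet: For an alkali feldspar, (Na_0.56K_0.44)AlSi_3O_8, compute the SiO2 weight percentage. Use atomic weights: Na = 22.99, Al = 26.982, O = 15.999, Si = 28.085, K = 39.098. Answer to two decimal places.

66.93 wt%

Formula mass = 269.307 g/mol.
3 Si → 3.0000 mol SiO2 per formula unit; M(SiO2) = 60.083, so SiO2 mass = 180.249 g.
180.249/269.307 × 100 = 66.93 wt%.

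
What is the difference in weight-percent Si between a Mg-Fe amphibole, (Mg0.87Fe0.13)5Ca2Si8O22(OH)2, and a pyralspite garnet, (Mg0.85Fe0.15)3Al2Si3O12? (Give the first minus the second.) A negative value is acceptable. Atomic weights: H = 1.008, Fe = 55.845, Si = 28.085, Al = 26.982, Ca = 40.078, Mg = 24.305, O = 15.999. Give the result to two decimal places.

6.79 percentage points

Si in (Mg0.87Fe0.13)5Ca2Si8O22(OH)2: molar mass 832.854 g/mol; 8×28.085 = 224.680 g → 26.98 wt%.
Si in (Mg0.85Fe0.15)3Al2Si3O12: molar mass 417.315 g/mol; 3×28.085 = 84.255 g → 20.19 wt%.
Difference = 26.98 − 20.19 = 6.79 percentage points.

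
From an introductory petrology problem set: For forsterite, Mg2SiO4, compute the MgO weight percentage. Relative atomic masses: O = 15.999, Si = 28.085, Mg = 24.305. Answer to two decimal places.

M(Mg2SiO4) = 140.691 g/mol; M(MgO) = 40.304 g/mol.
Moles MgO per formula unit = 2 Mg ÷ 1 = 2.0000.
MgO fraction = (2.0000 × 40.304) / 140.691 = 80.608/140.691 = 0.5729.

57.29 wt%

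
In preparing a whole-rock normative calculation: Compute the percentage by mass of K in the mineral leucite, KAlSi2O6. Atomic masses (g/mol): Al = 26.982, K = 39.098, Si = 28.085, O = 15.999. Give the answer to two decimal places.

M(KAlSi2O6) = 218.244 g/mol.
K contributes 1 × 39.098 = 39.098 g per mole.
39.098/218.244 = 0.1791 → 17.91%.

17.91 weight percent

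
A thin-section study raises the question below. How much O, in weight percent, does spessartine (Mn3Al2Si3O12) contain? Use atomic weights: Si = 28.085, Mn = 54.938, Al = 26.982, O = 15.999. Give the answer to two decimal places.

38.78 weight percent

M(Mn3Al2Si3O12) = 495.021 g/mol.
O contributes 12 × 15.999 = 191.988 g per mole.
191.988/495.021 = 0.3878 → 38.78%.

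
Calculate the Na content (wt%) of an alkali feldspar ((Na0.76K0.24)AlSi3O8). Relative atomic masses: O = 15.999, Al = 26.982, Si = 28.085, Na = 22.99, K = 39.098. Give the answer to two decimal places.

6.57 wt%

M((Na0.76K0.24)AlSi3O8) = 266.085 g/mol.
Na contributes 0.76 × 22.99 = 17.472 g per mole.
17.472/266.085 = 0.0657 → 6.57%.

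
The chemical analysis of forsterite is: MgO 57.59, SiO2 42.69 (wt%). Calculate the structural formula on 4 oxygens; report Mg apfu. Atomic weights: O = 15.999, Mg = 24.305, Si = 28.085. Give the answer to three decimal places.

57.59 wt% MgO ÷ 40.304 g/mol = 1.42889 mol, giving 1.42889 Mg and 1.42889 O.
42.69 wt% SiO2 ÷ 60.083 g/mol = 0.71052 mol, giving 0.71052 Si and 1.42104 O.
Oxygen sums to 2.84993; scaling by 4/2.84993 = 1.40354 puts the formula on 4 O.
Mg: 1.42889 × 1.40354 = 2.006 atoms per formula unit.

2.006 Mg apfu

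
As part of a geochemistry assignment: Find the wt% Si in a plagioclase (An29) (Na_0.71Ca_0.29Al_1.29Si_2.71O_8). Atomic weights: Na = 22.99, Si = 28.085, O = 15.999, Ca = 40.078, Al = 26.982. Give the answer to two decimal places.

28.52 weight percent

Formula mass = 0.71*22.99 + 0.29*40.078 + 1.29*26.982 + 2.71*28.085 + 8*15.999 = 266.855 g/mol, of which 76.110 g is Si.
So Si makes up 76.110/266.855 = 0.2852 of the mass, i.e. 28.52%.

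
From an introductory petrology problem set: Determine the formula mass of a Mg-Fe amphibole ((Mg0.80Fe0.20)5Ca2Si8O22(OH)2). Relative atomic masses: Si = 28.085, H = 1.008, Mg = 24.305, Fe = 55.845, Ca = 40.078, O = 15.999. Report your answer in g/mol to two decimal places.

M = 4×24.305 + 1×55.845 + 2×40.078 + 8×28.085 + 24×15.999 + 2×1.008

843.89 g/mol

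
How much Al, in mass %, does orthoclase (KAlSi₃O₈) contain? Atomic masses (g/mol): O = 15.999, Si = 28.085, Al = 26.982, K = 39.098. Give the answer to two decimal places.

Formula mass = 1*39.098 + 1*26.982 + 3*28.085 + 8*15.999 = 278.327 g/mol, of which 26.982 g is Al.
So Al makes up 26.982/278.327 = 0.0969 of the mass, i.e. 9.69%.

9.69 mass %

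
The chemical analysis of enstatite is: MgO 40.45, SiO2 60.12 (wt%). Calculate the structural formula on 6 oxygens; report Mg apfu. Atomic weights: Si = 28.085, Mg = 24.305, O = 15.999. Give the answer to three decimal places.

2.004 Mg apfu

MgO (M=40.304): mol = 1.00362; Mg = 1.00362, O = 1.00362.
SiO2 (M=60.083): mol = 1.00062; Si = 1.00062, O = 2.00124.
ΣO = 3.00486; factor = 6/ΣO = 1.99677.
Mg apfu = 1.00362 × 1.99677 = 2.004.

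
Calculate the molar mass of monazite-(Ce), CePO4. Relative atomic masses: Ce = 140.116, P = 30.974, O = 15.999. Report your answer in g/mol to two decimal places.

Ce: 1 × 140.116 = 140.1160
P: 1 × 30.974 = 30.9740
O: 4 × 15.999 = 63.9960
Summing the contributions gives the formula mass.

235.09 g/mol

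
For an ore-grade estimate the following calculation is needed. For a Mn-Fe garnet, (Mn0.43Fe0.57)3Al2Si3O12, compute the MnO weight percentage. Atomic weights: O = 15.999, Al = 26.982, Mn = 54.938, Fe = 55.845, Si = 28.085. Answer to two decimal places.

Formula mass = 496.572 g/mol.
1.29 Mn → 1.2900 mol MnO per formula unit; M(MnO) = 70.937, so MnO mass = 91.509 g.
91.509/496.572 × 100 = 18.43 wt%.

18.43 wt%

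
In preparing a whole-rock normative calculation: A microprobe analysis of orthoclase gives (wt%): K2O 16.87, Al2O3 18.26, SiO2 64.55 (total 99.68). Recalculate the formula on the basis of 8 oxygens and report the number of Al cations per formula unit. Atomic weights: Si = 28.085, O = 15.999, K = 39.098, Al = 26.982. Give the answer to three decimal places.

16.87 wt% K2O ÷ 94.195 g/mol = 0.17910 mol, giving 0.35820 K and 0.17910 O.
18.26 wt% Al2O3 ÷ 101.961 g/mol = 0.17909 mol, giving 0.35818 Al and 0.53727 O.
64.55 wt% SiO2 ÷ 60.083 g/mol = 1.07435 mol, giving 1.07435 Si and 2.14870 O.
Oxygen sums to 2.86507; scaling by 8/2.86507 = 2.79225 puts the formula on 8 O.
Al: 0.35818 × 2.79225 = 1.000 atoms per formula unit.

1.000 Al apfu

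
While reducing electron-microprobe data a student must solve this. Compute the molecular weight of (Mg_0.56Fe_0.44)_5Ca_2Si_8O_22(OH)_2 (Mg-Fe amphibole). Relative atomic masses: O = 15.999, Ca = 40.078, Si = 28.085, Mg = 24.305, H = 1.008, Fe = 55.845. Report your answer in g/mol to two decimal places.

881.74 g/mol

The formula mass is the sum 2.80·24.305 + 2.20·55.845 + 2·40.078 + 8·28.085 + 24·15.999 + 2·1.008.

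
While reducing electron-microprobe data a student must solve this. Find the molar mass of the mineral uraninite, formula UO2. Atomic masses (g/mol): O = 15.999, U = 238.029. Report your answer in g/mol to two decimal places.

M = 1·238.029 + 2·15.999

270.03 g/mol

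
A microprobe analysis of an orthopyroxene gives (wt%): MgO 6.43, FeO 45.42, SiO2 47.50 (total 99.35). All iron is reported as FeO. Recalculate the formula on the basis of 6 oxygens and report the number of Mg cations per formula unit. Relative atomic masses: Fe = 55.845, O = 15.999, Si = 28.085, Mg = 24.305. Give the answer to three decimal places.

MgO: 6.43/40.304 = 0.15954 mol → 0.15954 mol Mg, 0.15954 mol O.
FeO: 45.42/71.844 = 0.63220 mol → 0.63220 mol Fe, 0.63220 mol O.
SiO2: 47.50/60.083 = 0.79057 mol → 0.79057 mol Si, 1.58114 mol O.
Total oxygen = 2.37288 mol. Normalization factor = 6/2.37288 = 2.52857.
Mg per 6 O = 0.15954 × 2.52857 = 0.403.

0.403 Mg apfu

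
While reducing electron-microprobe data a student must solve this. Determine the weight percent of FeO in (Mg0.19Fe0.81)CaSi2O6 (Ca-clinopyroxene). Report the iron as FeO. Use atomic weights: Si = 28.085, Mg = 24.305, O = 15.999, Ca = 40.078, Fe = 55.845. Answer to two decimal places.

24.04 wt%

Molar mass of (Mg0.19Fe0.81)CaSi2O6 = 0.19*24.305 + 0.81*55.845 + 1*40.078 + 2*28.085 + 6*15.999 = 242.094 g/mol.
Each formula unit contains 0.81 Fe, equivalent to 0.81/1 = 0.8100 mol FeO.
M(FeO) = 1×55.845 + 1×15.999 = 71.844 g/mol.
Mass of FeO per formula unit = 0.8100 × 71.844 = 58.194 g.
FeO wt% = 58.194 / 242.094 × 100 = 24.04%.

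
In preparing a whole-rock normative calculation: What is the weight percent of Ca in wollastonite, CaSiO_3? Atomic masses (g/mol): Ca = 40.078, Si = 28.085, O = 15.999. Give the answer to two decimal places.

34.50 wt%

Formula mass = 1·40.078 + 1·28.085 + 3·15.999 = 116.160 g/mol, of which 40.078 g is Ca.
So Ca makes up 40.078/116.160 = 0.3450 of the mass, i.e. 34.50%.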